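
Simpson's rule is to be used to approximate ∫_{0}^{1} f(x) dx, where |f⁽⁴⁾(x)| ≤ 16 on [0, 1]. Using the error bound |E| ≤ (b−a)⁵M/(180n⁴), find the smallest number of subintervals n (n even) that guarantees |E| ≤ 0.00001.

Need 16/(180n⁴) ≤ 0.00001.
n⁴ ≥ 16/(180·0.00001) = 8888.89 ⇒ n ≥ 9.7098, so the smallest even n is 10. (n must be even for Simpson's rule.)

10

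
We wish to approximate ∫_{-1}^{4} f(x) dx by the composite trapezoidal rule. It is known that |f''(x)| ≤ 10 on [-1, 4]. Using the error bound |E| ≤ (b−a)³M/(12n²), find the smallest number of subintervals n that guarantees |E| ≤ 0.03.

Need 1250/(12n²) ≤ 0.03.
n² ≥ 1250/(12·0.03) = 3472.22 ⇒ n ≥ 58.9256, so the smallest n is 59.

59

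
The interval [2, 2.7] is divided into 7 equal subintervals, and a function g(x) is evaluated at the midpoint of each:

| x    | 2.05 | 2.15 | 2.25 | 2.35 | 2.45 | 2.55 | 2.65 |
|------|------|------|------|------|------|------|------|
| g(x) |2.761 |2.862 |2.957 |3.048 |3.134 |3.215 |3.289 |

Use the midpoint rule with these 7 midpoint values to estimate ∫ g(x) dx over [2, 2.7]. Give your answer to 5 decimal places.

h = 0.1, n = 7.
h·[y(m₁) + y(m₂) + y(m₃) + y(m₄) + y(m₅) + y(m₆) + y(m₇)] = 0.1·(21.266) = 2.12660.

2.12660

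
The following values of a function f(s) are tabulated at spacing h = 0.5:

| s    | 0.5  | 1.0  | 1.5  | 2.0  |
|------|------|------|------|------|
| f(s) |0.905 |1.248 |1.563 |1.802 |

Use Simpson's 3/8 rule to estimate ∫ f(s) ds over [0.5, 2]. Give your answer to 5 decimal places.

2.08875

h = 0.5, n = 3.
(3h/8)·[y₀ + 3y₁ + 3y₂ + y₃] = 0.1875·(11.140) = 2.08875.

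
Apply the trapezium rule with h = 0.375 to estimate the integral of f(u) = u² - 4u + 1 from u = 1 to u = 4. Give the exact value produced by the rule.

h = (4 − 1)/8 = 0.375.
Nodes u₀,…,u₈ = 1, 1.375, 1.75, 2.125, 2.5, 2.875, 3.25, 3.625, 4.
f(u) = u² - 4u + 1: f₀=-2, f₁=-2.609375, f₂=-2.9375, f₃=-2.984375, f₄=-2.75, f₅=-2.234375, f₆=-1.4375, f₇=-0.359375, f₈=1.
(h/2)·[f₀ + 2f₁ + 2f₂ + 2f₃ + 2f₄ + 2f₅ + 2f₆ + 2f₇ + f₈] = 0.1875·(-31.625) = -5.9296875.

-5.9296875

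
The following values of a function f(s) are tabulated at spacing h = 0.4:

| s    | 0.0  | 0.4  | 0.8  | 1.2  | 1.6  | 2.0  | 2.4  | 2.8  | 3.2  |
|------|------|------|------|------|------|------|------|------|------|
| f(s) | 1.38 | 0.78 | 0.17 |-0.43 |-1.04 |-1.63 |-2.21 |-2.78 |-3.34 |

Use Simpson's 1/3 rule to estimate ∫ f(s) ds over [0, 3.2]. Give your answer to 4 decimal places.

-3.2480

h = 0.4, n = 8.
(h/3)·[y₀ + 4y₁ + 2y₂ + 4y₃ + 2y₄ + 4y₅ + 2y₆ + 4y₇ + y₈] = 0.133333·(-24.36) = -3.2480.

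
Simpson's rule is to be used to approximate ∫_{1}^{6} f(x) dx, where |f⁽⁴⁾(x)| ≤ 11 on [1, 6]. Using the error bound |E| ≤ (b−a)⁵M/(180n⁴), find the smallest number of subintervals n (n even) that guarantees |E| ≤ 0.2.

6

Need 34375/(180n⁴) ≤ 0.2.
n⁴ ≥ 34375/(180·0.2) = 954.861 ⇒ n ≥ 5.5589, so the smallest even n is 6. (n must be even for Simpson's rule.)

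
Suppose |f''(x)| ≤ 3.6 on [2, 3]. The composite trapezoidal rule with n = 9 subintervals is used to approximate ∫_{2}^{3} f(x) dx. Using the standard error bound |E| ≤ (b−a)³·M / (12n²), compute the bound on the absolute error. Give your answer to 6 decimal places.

0.003704

|E| ≤ (1)³·3.6 / (12·9²) = 3.6/972 = 0.003704.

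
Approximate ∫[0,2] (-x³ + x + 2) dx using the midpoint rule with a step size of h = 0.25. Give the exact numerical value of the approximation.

2.03125

h = (2 − 0)/8 = 0.25.
Midpoints m₁,…,m₈ = 0.125, 0.375, 0.625, 0.875, 1.125, 1.375, 1.625, 1.875.
f(m₁)=2.123046875, f(m₂)=2.322265625, f(m₃)=2.380859375, f(m₄)=2.205078125, f(m₅)=1.701171875, f(m₆)=0.775390625, f(m₇)=-0.666015625, f(m₈)=-2.716796875.
h·[f(m₁) + f(m₂) + f(m₃) + f(m₄) + f(m₅) + f(m₆) + f(m₇) + f(m₈)] = 0.25·(8.125) = 2.03125.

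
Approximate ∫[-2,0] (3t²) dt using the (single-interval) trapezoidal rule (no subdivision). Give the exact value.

12

T = (b−a)/2 · [f(-2) + f(0)] = 1·[12 + 0] = 12.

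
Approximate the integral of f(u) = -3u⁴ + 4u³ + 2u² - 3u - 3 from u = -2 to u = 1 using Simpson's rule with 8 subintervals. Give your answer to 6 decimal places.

-33.323730

h = (1 − (-2))/8 = 0.375.
Nodes u₀,…,u₈ = -2, -1.625, -1.25, -0.875, -0.5, -0.125, 0.25, 0.625, 1.
f(u) = -3u⁴ + 4u³ + 2u² - 3u - 3: f₀=-69, f₁=-30.926513671875, f₂=-11.26171875, f₃=-3.281982421875, f₄=-1.6875, f₅=-2.602294921875, f₆=-3.57421875, f₇=-3.574951171875, f₈=-3.
(h/3)·[f₀ + 4f₁ + 2f₂ + 4f₃ + 2f₄ + 4f₅ + 2f₆ + 4f₇ + f₈] = 0.125·(-266.58984375) = -33.323730.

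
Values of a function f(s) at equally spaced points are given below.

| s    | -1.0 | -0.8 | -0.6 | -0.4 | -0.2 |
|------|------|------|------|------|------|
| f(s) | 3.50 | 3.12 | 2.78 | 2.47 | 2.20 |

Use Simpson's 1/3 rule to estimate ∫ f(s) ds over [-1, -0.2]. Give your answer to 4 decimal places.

h = 0.2, n = 4.
(h/3)·[y₀ + 4y₁ + 2y₂ + 4y₃ + y₄] = 0.066667·(33.62) = 2.2413.

2.2413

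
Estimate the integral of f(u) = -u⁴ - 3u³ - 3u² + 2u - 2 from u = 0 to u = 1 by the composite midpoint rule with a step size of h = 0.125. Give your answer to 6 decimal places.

h = (1 − 0)/8 = 0.125.
Midpoints m₁,…,m₈ = 0.0625, 0.1875, 0.3125, 0.4375, 0.5625, 0.6875, 0.8125, 0.9375.
f(m₁)=-1.8874664306640625, f(m₂)=-1.7514801025390625, f(m₃)=-1.7690582275390625, f(m₄)=-1.9870758056640625, f(m₅)=-2.4582672119140625, f(m₆)=-3.2412261962890625, f(m₇)=-4.4004058837890625, f(m₈)=-6.0061187744140625.
h·[f(m₁) + f(m₂) + f(m₃) + f(m₄) + f(m₅) + f(m₆) + f(m₇) + f(m₈)] = 0.125·(-23.5010986328125) = -2.937637.

-2.937637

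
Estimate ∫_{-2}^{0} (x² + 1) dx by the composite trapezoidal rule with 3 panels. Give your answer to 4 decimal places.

4.8148

h = (0 − (-2))/3 = 0.666667.
Nodes x₀,…,x₃ = -2, -1.333333, -0.666667, 0.
f(x) = x² + 1: f₀=5, f₁=2.777778, f₂=1.444444, f₃=1.
(h/2)·[f₀ + 2f₁ + 2f₂ + f₃] = 0.333333·(14.444444) = 4.8148.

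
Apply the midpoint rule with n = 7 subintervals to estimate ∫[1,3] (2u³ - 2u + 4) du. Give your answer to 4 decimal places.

h = (3 − 1)/7 = 0.285714.
Midpoints m₁,…,m₇ = 1.142857, 1.428571, 1.714286, 2, 2.285714, 2.571429, 2.857143.
f(m₁)=4.699708, f(m₂)=6.973761, f(m₃)=10.647230, f(m₄)=16, f(m₅)=23.311953, f(m₆)=32.862974, f(m₇)=44.932945.
h·[f(m₁) + f(m₂) + f(m₃) + f(m₄) + f(m₅) + f(m₆) + f(m₇)] = 0.285714·(139.428571) = 39.8367.

39.8367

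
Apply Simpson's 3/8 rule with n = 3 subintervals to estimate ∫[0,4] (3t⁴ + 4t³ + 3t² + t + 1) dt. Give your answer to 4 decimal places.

h = (4 − 0)/3 = 1.333333.
Nodes t₀,…,t₃ = 0, 1.333333, 2.666667, 4.
f(t) = 3t⁴ + 4t³ + 3t² + t + 1: f₀=1, f₁=26.629630, f₂=252.555556, f₃=1077.
(3h/8)·[f₀ + 3f₁ + 3f₂ + f₃] = 0.5·(1915.555556) = 957.7778.

957.7778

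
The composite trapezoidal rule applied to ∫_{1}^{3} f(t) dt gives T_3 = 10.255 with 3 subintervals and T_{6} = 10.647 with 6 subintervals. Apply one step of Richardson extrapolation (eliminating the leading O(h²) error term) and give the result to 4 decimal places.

R = (4·T_{6} − T_3) / 3 = (4·10.647 − 10.255)/3 = (32.333)/3 = 10.7777.

10.7777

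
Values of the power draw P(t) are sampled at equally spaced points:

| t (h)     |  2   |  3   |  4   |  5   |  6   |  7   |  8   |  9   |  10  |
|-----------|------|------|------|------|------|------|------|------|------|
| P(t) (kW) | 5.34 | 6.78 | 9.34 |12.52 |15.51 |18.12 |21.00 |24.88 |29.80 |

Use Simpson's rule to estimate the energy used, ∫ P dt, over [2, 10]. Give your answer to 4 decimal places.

125.3467

h = 1, n = 8.
(h/3)·[y₀ + 4y₁ + 2y₂ + 4y₃ + 2y₄ + 4y₅ + 2y₆ + 4y₇ + y₈] = 0.333333·(376.04) = 125.3467.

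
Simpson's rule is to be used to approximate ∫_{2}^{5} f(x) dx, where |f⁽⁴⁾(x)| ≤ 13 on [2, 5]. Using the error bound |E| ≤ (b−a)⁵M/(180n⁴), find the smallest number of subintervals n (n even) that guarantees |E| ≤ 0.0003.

Need 3159/(180n⁴) ≤ 0.0003.
n⁴ ≥ 3159/(180·0.0003) = 58500 ⇒ n ≥ 15.5521, so the smallest even n is 16. (n must be even for Simpson's rule.)

16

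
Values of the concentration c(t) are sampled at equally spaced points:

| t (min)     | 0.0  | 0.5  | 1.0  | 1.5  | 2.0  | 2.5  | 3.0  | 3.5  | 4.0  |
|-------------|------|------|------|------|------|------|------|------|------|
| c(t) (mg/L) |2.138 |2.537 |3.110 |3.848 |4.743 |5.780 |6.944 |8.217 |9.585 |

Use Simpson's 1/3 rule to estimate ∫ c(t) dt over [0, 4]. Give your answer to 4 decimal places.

h = 0.5, n = 8.
(h/3)·[y₀ + 4y₁ + 2y₂ + 4y₃ + 2y₄ + 4y₅ + 2y₆ + 4y₇ + y₈] = 0.166667·(122.845) = 20.4742.

20.4742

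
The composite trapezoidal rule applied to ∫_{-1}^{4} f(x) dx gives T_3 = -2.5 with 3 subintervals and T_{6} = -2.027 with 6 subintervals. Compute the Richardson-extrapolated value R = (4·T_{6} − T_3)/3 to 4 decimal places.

R = (4·T_{6} − T_3) / 3 = (4·(-2.027) − (-2.5))/3 = (-5.608)/3 = -1.8693.

-1.8693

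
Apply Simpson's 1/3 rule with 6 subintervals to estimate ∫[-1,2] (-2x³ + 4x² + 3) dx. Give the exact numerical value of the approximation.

13.5

h = (2 − (-1))/6 = 0.5.
Nodes x₀,…,x₆ = -1, -0.5, 0, 0.5, 1, 1.5, 2.
f(x) = -2x³ + 4x² + 3: f₀=9, f₁=4.25, f₂=3, f₃=3.75, f₄=5, f₅=5.25, f₆=3.
(h/3)·[f₀ + 4f₁ + 2f₂ + 4f₃ + 2f₄ + 4f₅ + f₆] = 0.166667·(81) = 13.5.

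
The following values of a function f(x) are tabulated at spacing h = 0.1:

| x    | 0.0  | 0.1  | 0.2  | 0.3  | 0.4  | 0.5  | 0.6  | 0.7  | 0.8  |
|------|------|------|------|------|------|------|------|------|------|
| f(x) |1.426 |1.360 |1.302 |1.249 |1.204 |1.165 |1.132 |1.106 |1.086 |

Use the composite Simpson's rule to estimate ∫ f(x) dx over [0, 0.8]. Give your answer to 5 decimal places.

h = 0.1, n = 8.
(h/3)·[y₀ + 4y₁ + 2y₂ + 4y₃ + 2y₄ + 4y₅ + 2y₆ + 4y₇ + y₈] = 0.033333·(29.308) = 0.97693.

0.97693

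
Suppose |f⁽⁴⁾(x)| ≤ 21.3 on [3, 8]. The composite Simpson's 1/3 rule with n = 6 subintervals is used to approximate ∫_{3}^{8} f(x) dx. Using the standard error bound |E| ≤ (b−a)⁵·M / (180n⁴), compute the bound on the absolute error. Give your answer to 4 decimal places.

0.2853

|E| ≤ (5)⁵·21.3 / (180·6⁴) = 66562.5/233280 = 0.2853.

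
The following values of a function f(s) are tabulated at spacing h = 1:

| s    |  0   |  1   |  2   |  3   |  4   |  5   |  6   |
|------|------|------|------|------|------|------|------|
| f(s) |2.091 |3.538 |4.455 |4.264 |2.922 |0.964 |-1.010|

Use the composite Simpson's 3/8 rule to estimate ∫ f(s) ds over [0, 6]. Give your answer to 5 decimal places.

16.96725

h = 1, n = 6.
(3h/8)·[y₀ + 3y₁ + 3y₂ + 2y₃ + 3y₄ + 3y₅ + y₆] = 0.375·(45.246) = 16.96725.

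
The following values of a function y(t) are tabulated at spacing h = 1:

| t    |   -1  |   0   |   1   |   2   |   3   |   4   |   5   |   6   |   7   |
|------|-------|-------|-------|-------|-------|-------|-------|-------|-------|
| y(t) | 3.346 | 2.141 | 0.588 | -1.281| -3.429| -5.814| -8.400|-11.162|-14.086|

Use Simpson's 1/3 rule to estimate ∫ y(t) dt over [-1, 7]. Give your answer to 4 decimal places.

-32.5620

h = 1, n = 8.
(h/3)·[y₀ + 4y₁ + 2y₂ + 4y₃ + 2y₄ + 4y₅ + 2y₆ + 4y₇ + y₈] = 0.333333·(-97.686) = -32.5620.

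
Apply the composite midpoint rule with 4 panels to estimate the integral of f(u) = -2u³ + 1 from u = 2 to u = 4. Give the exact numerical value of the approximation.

-117.25

h = (4 − 2)/4 = 0.5.
Midpoints m₁,…,m₄ = 2.25, 2.75, 3.25, 3.75.
f(m₁)=-21.78125, f(m₂)=-40.59375, f(m₃)=-67.65625, f(m₄)=-104.46875.
h·[f(m₁) + f(m₂) + f(m₃) + f(m₄)] = 0.5·(-234.5) = -117.25.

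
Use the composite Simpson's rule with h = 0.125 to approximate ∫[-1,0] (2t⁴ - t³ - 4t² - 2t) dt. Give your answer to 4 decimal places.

0.3167

h = (0 − (-1))/8 = 0.125.
Nodes t₀,…,t₈ = -1, -0.875, -0.75, -0.625, -0.5, -0.375, -0.25, -0.125, 0.
f(t) = 2t⁴ - t³ - 4t² - 2t: f₀=1, f₁=0.52978515625, f₂=0.3046875, f₃=0.23681640625, f₄=0.25, f₅=0.27978515625, f₆=0.2734375, f₇=0.18994140625, f₈=0.
(h/3)·[f₀ + 4f₁ + 2f₂ + 4f₃ + 2f₄ + 4f₅ + 2f₆ + 4f₇ + f₈] = 0.041667·(7.6015625) = 0.3167.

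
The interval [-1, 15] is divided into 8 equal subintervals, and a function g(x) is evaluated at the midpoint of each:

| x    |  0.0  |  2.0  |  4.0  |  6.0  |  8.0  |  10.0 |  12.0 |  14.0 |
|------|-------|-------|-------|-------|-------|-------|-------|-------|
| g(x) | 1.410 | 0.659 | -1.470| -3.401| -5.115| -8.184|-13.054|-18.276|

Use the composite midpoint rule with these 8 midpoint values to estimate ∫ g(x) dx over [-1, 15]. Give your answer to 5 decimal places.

-94.86200

h = 2, n = 8.
h·[y(m₁) + y(m₂) + y(m₃) + y(m₄) + y(m₅) + y(m₆) + y(m₇) + y(m₈)] = 2·(-47.431) = -94.86200.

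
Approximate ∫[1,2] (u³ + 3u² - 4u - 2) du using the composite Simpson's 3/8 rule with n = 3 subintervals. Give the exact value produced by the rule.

h = (2 − 1)/3 = 0.333333.
Nodes u₀,…,u₃ = 1, 1.333333, 1.666667, 2.
f(u) = u³ + 3u² - 4u - 2: f₀=-2, f₁=0.370370, f₂=4.296296, f₃=10.
(3h/8)·[f₀ + 3f₁ + 3f₂ + f₃] = 0.125·(22) = 2.75.

2.75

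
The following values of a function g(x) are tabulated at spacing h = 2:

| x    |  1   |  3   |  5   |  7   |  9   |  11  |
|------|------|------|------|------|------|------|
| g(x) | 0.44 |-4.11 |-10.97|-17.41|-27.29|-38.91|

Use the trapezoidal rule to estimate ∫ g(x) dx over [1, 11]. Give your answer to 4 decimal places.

h = 2, n = 5.
(h/2)·[y₀ + 2y₁ + 2y₂ + 2y₃ + 2y₄ + y₅] = 1·(-158.03) = -158.0300.

-158.0300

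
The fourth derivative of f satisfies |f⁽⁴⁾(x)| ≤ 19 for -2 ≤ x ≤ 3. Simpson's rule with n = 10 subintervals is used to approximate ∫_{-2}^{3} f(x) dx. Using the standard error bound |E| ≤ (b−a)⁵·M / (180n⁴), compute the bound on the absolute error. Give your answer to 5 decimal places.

0.03299

|E| ≤ (5)⁵·19 / (180·10⁴) = 59375/1800000 = 0.03299.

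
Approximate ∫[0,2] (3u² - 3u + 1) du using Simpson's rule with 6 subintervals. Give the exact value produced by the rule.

h = (2 − 0)/6 = 0.333333.
Nodes u₀,…,u₆ = 0, 0.333333, 0.666667, 1, 1.333333, 1.666667, 2.
f(u) = 3u² - 3u + 1: f₀=1, f₁=0.333333, f₂=0.333333, f₃=1, f₄=2.333333, f₅=4.333333, f₆=7.
(h/3)·[f₀ + 4f₁ + 2f₂ + 4f₃ + 2f₄ + 4f₅ + f₆] = 0.111111·(36) = 4.

4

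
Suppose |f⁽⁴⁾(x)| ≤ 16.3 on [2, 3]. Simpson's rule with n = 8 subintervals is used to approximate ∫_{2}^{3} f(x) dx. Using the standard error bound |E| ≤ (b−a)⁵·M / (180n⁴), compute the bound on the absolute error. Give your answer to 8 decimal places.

|E| ≤ (1)⁵·16.3 / (180·8⁴) = 16.3/737280 = 0.00002211.

0.00002211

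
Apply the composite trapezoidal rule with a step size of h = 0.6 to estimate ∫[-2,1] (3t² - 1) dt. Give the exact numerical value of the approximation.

h = (1 − (-2))/5 = 0.6.
Nodes t₀,…,t₅ = -2, -1.4, -0.8, -0.2, 0.4, 1.
f(t) = 3t² - 1: f₀=11, f₁=4.88, f₂=0.92, f₃=-0.88, f₄=-0.52, f₅=2.
(h/2)·[f₀ + 2f₁ + 2f₂ + 2f₃ + 2f₄ + f₅] = 0.3·(21.8) = 6.54.

6.54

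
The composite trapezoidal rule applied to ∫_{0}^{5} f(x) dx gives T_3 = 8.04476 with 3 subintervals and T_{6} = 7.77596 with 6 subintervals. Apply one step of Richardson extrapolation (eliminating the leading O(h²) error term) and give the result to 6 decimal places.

7.686360

R = (4·T_{6} − T_3) / 3 = (4·7.77596 − 8.04476)/3 = (23.05908)/3 = 7.686360.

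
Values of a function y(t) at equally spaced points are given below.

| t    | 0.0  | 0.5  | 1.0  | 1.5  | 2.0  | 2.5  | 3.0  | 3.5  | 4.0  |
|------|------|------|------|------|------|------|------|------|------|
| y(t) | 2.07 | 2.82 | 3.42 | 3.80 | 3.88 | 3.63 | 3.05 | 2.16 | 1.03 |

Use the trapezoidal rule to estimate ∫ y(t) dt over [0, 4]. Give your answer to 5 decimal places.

12.15500

h = 0.5, n = 8.
(h/2)·[y₀ + 2y₁ + 2y₂ + 2y₃ + 2y₄ + 2y₅ + 2y₆ + 2y₇ + y₈] = 0.25·(48.62) = 12.15500.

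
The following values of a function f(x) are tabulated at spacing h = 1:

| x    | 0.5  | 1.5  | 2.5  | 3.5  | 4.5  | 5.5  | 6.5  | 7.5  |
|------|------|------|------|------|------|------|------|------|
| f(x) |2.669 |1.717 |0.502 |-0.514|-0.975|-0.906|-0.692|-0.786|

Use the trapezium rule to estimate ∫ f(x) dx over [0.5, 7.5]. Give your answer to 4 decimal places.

h = 1, n = 7.
(h/2)·[y₀ + 2y₁ + 2y₂ + 2y₃ + 2y₄ + 2y₅ + 2y₆ + y₇] = 0.5·(0.147) = 0.0735.

0.0735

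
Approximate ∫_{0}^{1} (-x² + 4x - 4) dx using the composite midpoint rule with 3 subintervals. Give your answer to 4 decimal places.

h = (1 − 0)/3 = 0.333333.
Midpoints m₁,…,m₃ = 0.166667, 0.5, 0.833333.
f(m₁)=-3.361111, f(m₂)=-2.25, f(m₃)=-1.361111.
h·[f(m₁) + f(m₂) + f(m₃)] = 0.333333·(-6.972222) = -2.3241.

-2.3241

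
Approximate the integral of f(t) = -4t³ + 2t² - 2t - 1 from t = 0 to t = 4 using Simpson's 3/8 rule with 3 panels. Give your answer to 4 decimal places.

h = (4 − 0)/3 = 1.333333.
Nodes t₀,…,t₃ = 0, 1.333333, 2.666667, 4.
f(t) = -4t³ + 2t² - 2t - 1: f₀=-1, f₁=-9.592593, f₂=-67.962963, f₃=-233.
(3h/8)·[f₀ + 3f₁ + 3f₂ + f₃] = 0.5·(-466.666667) = -233.3333.

-233.3333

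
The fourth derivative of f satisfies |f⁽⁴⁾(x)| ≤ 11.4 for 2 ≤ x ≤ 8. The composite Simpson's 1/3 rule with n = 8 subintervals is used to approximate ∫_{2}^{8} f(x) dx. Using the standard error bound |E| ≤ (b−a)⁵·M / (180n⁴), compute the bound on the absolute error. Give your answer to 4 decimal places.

0.1202

|E| ≤ (6)⁵·11.4 / (180·8⁴) = 88646.4/737280 = 0.1202.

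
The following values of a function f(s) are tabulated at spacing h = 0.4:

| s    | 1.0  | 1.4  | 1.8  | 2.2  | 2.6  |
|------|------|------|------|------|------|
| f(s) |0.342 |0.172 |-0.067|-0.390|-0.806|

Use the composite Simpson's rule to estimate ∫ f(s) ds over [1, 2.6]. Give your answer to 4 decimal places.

-0.1960

h = 0.4, n = 4.
(h/3)·[y₀ + 4y₁ + 2y₂ + 4y₃ + y₄] = 0.133333·(-1.470) = -0.1960.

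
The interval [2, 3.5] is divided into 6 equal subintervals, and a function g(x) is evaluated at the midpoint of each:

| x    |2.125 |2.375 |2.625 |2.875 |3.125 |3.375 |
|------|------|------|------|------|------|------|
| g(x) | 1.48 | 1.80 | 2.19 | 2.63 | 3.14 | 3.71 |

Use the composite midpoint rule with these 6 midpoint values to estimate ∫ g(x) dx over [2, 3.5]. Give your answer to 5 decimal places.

3.73750

h = 0.25, n = 6.
h·[y(m₁) + y(m₂) + y(m₃) + y(m₄) + y(m₅) + y(m₆)] = 0.25·(14.95) = 3.73750.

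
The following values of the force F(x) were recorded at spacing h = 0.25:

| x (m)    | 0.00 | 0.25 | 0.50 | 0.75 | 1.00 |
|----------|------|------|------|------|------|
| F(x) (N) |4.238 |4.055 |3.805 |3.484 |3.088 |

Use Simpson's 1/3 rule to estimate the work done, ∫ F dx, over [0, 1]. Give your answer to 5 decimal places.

3.75767

h = 0.25, n = 4.
(h/3)·[y₀ + 4y₁ + 2y₂ + 4y₃ + y₄] = 0.083333·(45.092) = 3.75767.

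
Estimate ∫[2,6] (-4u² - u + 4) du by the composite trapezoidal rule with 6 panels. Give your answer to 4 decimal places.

-278.5185

h = (6 − 2)/6 = 0.666667.
Nodes u₀,…,u₆ = 2, 2.666667, 3.333333, 4, 4.666667, 5.333333, 6.
f(u) = -4u² - u + 4: f₀=-14, f₁=-27.111111, f₂=-43.777778, f₃=-64, f₄=-87.777778, f₅=-115.111111, f₆=-146.
(h/2)·[f₀ + 2f₁ + 2f₂ + 2f₃ + 2f₄ + 2f₅ + f₆] = 0.333333·(-835.555556) = -278.5185.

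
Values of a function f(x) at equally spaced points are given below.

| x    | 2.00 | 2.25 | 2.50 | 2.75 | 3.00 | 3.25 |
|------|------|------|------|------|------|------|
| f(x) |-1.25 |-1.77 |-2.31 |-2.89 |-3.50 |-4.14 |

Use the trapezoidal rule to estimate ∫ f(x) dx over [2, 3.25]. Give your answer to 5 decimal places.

h = 0.25, n = 5.
(h/2)·[y₀ + 2y₁ + 2y₂ + 2y₃ + 2y₄ + y₅] = 0.125·(-26.33) = -3.29125.

-3.29125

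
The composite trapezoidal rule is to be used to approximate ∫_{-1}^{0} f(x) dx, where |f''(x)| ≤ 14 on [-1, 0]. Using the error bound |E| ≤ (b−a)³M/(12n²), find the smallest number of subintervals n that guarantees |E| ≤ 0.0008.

39

Need 14/(12n²) ≤ 0.0008.
n² ≥ 14/(12·0.0008) = 1458.33 ⇒ n ≥ 38.1881, so the smallest n is 39.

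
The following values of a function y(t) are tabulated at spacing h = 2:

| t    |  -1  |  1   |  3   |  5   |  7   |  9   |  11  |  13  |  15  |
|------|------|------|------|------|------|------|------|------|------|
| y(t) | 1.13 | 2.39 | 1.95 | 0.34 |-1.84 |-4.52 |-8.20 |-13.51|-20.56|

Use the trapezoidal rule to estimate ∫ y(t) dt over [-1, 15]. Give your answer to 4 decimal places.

-66.2100

h = 2, n = 8.
(h/2)·[y₀ + 2y₁ + 2y₂ + 2y₃ + 2y₄ + 2y₅ + 2y₆ + 2y₇ + y₈] = 1·(-66.21) = -66.2100.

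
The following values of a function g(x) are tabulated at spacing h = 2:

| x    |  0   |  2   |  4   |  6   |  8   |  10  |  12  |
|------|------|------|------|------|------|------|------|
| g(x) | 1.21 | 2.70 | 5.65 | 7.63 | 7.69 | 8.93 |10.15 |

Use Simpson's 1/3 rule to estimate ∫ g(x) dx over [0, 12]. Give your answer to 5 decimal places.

h = 2, n = 6.
(h/3)·[y₀ + 4y₁ + 2y₂ + 4y₃ + 2y₄ + 4y₅ + y₆] = 0.666667·(115.08) = 76.72000.

76.72000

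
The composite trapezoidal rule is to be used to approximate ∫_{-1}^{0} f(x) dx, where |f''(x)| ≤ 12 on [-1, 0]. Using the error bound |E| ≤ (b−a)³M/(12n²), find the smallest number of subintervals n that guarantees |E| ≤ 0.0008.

Need 12/(12n²) ≤ 0.0008.
n² ≥ 12/(12·0.0008) = 1250 ⇒ n ≥ 35.3553, so the smallest n is 36.

36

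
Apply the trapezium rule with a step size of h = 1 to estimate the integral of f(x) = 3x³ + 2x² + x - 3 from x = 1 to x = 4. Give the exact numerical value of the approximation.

244

h = (4 − 1)/3 = 1.
Nodes x₀,…,x₃ = 1, 2, 3, 4.
f(x) = 3x³ + 2x² + x - 3: f₀=3, f₁=31, f₂=99, f₃=225.
(h/2)·[f₀ + 2f₁ + 2f₂ + f₃] = 0.5·(488) = 244.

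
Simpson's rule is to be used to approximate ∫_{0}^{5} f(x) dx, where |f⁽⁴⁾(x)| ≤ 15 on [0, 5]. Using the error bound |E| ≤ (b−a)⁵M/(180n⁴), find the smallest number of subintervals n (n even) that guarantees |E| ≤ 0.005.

Need 46875/(180n⁴) ≤ 0.005.
n⁴ ≥ 46875/(180·0.005) = 52083.3 ⇒ n ≥ 15.1069, so the smallest even n is 16. (n must be even for Simpson's rule.)

16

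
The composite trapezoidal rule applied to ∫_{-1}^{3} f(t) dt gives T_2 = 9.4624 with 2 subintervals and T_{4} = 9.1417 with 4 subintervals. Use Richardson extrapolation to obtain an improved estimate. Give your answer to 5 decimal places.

R = (4·T_{4} − T_2) / 3 = (4·9.1417 − 9.4624)/3 = (27.1044)/3 = 9.03480.

9.03480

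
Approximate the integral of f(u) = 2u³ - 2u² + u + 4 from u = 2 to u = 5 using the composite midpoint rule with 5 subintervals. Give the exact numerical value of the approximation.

247.29

h = (5 − 2)/5 = 0.6.
Midpoints m₁,…,m₅ = 2.3, 2.9, 3.5, 4.1, 4.7.
f(m₁)=20.054, f(m₂)=38.858, f(m₃)=68.75, f(m₄)=112.322, f(m₅)=172.166.
h·[f(m₁) + f(m₂) + f(m₃) + f(m₄) + f(m₅)] = 0.6·(412.15) = 247.29.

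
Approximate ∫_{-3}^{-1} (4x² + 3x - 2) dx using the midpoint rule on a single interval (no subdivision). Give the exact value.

16

M = (b−a)·f(-2) = 2·(8) = 16.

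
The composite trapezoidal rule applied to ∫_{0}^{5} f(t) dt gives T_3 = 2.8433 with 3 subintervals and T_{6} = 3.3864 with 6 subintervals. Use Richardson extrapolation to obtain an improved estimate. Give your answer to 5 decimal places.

3.56743

R = (4·T_{6} − T_3) / 3 = (4·3.3864 − 2.8433)/3 = (10.7023)/3 = 3.56743.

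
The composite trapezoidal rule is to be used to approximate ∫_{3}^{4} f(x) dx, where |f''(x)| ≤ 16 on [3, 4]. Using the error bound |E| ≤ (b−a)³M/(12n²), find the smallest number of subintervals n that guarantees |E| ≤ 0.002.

26

Need 16/(12n²) ≤ 0.002.
n² ≥ 16/(12·0.002) = 666.667 ⇒ n ≥ 25.8199, so the smallest n is 26.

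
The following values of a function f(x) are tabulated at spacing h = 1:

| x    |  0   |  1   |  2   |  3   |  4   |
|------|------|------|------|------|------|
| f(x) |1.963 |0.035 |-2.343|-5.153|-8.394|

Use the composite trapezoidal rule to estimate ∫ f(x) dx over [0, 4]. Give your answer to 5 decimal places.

h = 1, n = 4.
(h/2)·[y₀ + 2y₁ + 2y₂ + 2y₃ + y₄] = 0.5·(-21.353) = -10.67650.

-10.67650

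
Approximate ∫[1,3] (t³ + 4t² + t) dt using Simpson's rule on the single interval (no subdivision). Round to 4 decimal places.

58.6667

S = (b−a)/6 · [f(1) + 4f(2) + f(3)] = 0.333333·[6 + 4·26 + 66] = 58.6667.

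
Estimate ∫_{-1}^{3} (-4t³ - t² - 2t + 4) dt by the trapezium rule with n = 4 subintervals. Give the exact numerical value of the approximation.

-90

h = (3 − (-1))/4 = 1.
Nodes t₀,…,t₄ = -1, 0, 1, 2, 3.
f(t) = -4t³ - t² - 2t + 4: f₀=9, f₁=4, f₂=-3, f₃=-36, f₄=-119.
(h/2)·[f₀ + 2f₁ + 2f₂ + 2f₃ + f₄] = 0.5·(-180) = -90.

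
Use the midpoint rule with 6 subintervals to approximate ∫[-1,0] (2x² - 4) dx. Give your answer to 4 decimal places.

h = (0 − (-1))/6 = 0.166667.
Midpoints m₁,…,m₆ = -0.916667, -0.75, -0.583333, -0.416667, -0.25, -0.083333.
f(m₁)=-2.319444, f(m₂)=-2.875, f(m₃)=-3.319444, f(m₄)=-3.652778, f(m₅)=-3.875, f(m₆)=-3.986111.
h·[f(m₁) + f(m₂) + f(m₃) + f(m₄) + f(m₅) + f(m₆)] = 0.166667·(-20.027778) = -3.3380.

-3.3380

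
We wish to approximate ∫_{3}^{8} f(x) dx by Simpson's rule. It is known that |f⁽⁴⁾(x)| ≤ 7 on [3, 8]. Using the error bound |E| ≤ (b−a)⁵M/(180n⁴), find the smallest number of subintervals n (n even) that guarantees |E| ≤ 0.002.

Need 21875/(180n⁴) ≤ 0.002.
n⁴ ≥ 21875/(180·0.002) = 60763.9 ⇒ n ≥ 15.7004, so the smallest even n is 16. (n must be even for Simpson's rule.)

16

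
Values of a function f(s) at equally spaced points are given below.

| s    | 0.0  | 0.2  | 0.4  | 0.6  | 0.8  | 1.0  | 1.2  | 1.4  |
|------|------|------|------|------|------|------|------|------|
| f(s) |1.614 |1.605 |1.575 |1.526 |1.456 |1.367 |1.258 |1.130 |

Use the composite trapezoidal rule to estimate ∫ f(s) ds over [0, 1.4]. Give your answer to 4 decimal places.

h = 0.2, n = 7.
(h/2)·[y₀ + 2y₁ + 2y₂ + 2y₃ + 2y₄ + 2y₅ + 2y₆ + y₇] = 0.1·(20.318) = 2.0318.

2.0318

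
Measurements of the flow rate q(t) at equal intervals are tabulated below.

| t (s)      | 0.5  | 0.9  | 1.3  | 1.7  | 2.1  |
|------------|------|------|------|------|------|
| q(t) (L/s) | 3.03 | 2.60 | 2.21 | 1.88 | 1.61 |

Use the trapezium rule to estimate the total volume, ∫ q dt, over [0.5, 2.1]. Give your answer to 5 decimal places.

h = 0.4, n = 4.
(h/2)·[y₀ + 2y₁ + 2y₂ + 2y₃ + y₄] = 0.2·(18.02) = 3.60400.

3.60400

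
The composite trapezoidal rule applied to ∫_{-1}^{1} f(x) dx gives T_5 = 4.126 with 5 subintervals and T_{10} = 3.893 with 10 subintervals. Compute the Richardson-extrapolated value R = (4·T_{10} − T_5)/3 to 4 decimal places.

R = (4·T_{10} − T_5) / 3 = (4·3.893 − 4.126)/3 = (11.446)/3 = 3.8153.

3.8153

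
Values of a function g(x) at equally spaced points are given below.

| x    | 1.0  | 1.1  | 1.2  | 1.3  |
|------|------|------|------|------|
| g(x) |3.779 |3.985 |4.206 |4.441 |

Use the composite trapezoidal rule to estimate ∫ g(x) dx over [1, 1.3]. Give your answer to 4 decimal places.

h = 0.1, n = 3.
(h/2)·[y₀ + 2y₁ + 2y₂ + y₃] = 0.05·(24.602) = 1.2301.

1.2301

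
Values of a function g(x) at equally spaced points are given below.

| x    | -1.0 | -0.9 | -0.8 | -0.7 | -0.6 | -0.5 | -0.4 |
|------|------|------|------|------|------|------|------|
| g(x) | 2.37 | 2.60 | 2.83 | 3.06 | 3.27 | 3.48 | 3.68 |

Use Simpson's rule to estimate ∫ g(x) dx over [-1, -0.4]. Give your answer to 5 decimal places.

h = 0.1, n = 6.
(h/3)·[y₀ + 4y₁ + 2y₂ + 4y₃ + 2y₄ + 4y₅ + y₆] = 0.033333·(54.81) = 1.82700.

1.82700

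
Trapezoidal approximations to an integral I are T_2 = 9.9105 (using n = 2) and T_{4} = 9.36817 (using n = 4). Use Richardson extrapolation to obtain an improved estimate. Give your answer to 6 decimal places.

R = (4·T_{4} − T_2) / 3 = (4·9.36817 − 9.9105)/3 = (27.56218)/3 = 9.187393.

9.187393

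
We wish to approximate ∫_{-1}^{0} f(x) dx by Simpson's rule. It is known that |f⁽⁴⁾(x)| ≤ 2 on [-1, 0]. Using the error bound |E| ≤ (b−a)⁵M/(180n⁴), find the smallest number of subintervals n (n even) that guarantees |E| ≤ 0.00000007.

Need 2/(180n⁴) ≤ 0.00000007.
n⁴ ≥ 2/(180·0.00000007) = 158730 ⇒ n ≥ 19.9602, so the smallest even n is 20. (n must be even for Simpson's rule.)

20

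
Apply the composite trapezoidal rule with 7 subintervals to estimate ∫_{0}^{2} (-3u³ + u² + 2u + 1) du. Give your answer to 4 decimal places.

-3.5510

h = (2 − 0)/7 = 0.285714.
Nodes u₀,…,u₇ = 0, 0.285714, 0.571429, 0.857143, 1.142857, 1.428571, 1.714286, 2.
f(u) = -3u³ + u² + 2u + 1: f₀=1, f₁=1.583090, f₂=1.909621, f₃=1.559767, f₄=0.113703, f₅=-2.848397, f₆=-7.746356, f₇=-15.
(h/2)·[f₀ + 2f₁ + 2f₂ + 2f₃ + 2f₄ + 2f₅ + 2f₆ + f₇] = 0.142857·(-24.857143) = -3.5510.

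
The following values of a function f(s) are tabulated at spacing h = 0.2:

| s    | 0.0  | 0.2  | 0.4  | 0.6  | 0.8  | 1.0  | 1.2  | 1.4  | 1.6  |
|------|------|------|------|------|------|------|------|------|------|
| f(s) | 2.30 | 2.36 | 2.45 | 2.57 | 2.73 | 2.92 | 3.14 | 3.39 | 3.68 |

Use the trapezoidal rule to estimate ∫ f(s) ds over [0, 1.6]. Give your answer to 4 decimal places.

h = 0.2, n = 8.
(h/2)·[y₀ + 2y₁ + 2y₂ + 2y₃ + 2y₄ + 2y₅ + 2y₆ + 2y₇ + y₈] = 0.1·(45.10) = 4.5100.

4.5100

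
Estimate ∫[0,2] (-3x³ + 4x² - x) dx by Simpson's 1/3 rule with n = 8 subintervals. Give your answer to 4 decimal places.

-3.3333

h = (2 − 0)/8 = 0.25.
Nodes x₀,…,x₈ = 0, 0.25, 0.5, 0.75, 1, 1.25, 1.5, 1.75, 2.
f(x) = -3x³ + 4x² - x: f₀=0, f₁=-0.046875, f₂=0.125, f₃=0.234375, f₄=0, f₅=-0.859375, f₆=-2.625, f₇=-5.578125, f₈=-10.
(h/3)·[f₀ + 4f₁ + 2f₂ + 4f₃ + 2f₄ + 4f₅ + 2f₆ + 4f₇ + f₈] = 0.083333·(-40) = -3.3333.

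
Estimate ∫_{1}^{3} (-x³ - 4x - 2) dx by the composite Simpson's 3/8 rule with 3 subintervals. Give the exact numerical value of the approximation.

-40

h = (3 − 1)/3 = 0.666667.
Nodes x₀,…,x₃ = 1, 1.666667, 2.333333, 3.
f(x) = -x³ - 4x - 2: f₀=-7, f₁=-13.296296, f₂=-24.037037, f₃=-41.
(3h/8)·[f₀ + 3f₁ + 3f₂ + f₃] = 0.25·(-160) = -40.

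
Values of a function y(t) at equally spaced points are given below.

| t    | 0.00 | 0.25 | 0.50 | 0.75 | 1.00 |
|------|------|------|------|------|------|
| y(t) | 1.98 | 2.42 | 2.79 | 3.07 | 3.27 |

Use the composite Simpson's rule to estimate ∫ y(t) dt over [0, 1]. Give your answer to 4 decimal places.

h = 0.25, n = 4.
(h/3)·[y₀ + 4y₁ + 2y₂ + 4y₃ + y₄] = 0.083333·(32.79) = 2.7325.

2.7325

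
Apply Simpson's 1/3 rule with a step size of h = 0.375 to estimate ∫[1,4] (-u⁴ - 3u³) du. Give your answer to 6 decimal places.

-395.857910

h = (4 − 1)/8 = 0.375.
Nodes u₀,…,u₈ = 1, 1.375, 1.75, 2.125, 2.5, 2.875, 3.25, 3.625, 4.
f(u) = -u⁴ - 3u³: f₀=-4, f₁=-11.373291015625, f₂=-25.45703125, f₃=-49.177978515625, f₄=-85.9375, f₅=-139.611572265625, f₆=-214.55078125, f₇=-315.580322265625, f₈=-448.
(h/3)·[f₀ + 4f₁ + 2f₂ + 4f₃ + 2f₄ + 4f₅ + 2f₆ + 4f₇ + f₈] = 0.125·(-3166.86328125) = -395.857910.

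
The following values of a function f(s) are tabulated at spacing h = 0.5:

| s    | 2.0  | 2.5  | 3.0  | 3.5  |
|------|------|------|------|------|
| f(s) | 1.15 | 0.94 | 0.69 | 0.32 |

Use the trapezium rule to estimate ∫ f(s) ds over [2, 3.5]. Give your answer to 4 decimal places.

h = 0.5, n = 3.
(h/2)·[y₀ + 2y₁ + 2y₂ + y₃] = 0.25·(4.73) = 1.1825.

1.1825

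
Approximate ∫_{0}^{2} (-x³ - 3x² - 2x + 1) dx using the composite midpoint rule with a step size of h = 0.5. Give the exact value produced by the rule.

-13.75

h = (2 − 0)/4 = 0.5.
Midpoints m₁,…,m₄ = 0.25, 0.75, 1.25, 1.75.
f(m₁)=0.296875, f(m₂)=-2.609375, f(m₃)=-8.140625, f(m₄)=-17.046875.
h·[f(m₁) + f(m₂) + f(m₃) + f(m₄)] = 0.5·(-27.5) = -13.75.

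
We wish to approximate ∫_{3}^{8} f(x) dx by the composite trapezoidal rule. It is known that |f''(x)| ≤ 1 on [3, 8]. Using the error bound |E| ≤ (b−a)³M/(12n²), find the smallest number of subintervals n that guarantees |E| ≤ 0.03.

Need 125/(12n²) ≤ 0.03.
n² ≥ 125/(12·0.03) = 347.222 ⇒ n ≥ 18.6339, so the smallest n is 19.

19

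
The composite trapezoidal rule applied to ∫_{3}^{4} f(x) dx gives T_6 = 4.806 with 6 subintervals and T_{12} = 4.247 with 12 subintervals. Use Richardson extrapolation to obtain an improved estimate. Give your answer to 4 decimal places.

R = (4·T_{12} − T_6) / 3 = (4·4.247 − 4.806)/3 = (12.182)/3 = 4.0607.

4.0607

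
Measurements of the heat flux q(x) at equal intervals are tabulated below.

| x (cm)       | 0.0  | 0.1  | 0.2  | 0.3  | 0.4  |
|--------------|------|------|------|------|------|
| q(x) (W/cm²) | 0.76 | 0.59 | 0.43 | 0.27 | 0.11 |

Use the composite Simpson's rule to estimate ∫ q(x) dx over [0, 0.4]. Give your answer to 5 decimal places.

h = 0.1, n = 4.
(h/3)·[y₀ + 4y₁ + 2y₂ + 4y₃ + y₄] = 0.033333·(5.17) = 0.17233.

0.17233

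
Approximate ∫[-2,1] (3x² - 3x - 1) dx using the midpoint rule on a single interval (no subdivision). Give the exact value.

M = (b−a)·f(-0.5) = 3·(1.25) = 3.75.

3.75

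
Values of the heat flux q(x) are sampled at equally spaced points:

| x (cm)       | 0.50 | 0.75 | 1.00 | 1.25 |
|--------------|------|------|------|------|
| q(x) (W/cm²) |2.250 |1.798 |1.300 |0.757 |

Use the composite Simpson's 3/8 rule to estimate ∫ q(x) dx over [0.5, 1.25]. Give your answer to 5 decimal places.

h = 0.25, n = 3.
(3h/8)·[y₀ + 3y₁ + 3y₂ + y₃] = 0.09375·(12.301) = 1.15322.

1.15322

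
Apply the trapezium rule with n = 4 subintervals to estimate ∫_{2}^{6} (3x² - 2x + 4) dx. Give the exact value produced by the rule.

h = (6 − 2)/4 = 1.
Nodes x₀,…,x₄ = 2, 3, 4, 5, 6.
f(x) = 3x² - 2x + 4: f₀=12, f₁=25, f₂=44, f₃=69, f₄=100.
(h/2)·[f₀ + 2f₁ + 2f₂ + 2f₃ + f₄] = 0.5·(388) = 194.

194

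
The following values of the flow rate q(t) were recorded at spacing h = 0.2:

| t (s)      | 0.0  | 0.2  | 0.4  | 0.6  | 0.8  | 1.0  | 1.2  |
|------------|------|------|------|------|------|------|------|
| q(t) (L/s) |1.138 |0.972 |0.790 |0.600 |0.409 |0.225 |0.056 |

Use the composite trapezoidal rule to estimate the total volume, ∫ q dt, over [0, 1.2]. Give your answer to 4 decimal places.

h = 0.2, n = 6.
(h/2)·[y₀ + 2y₁ + 2y₂ + 2y₃ + 2y₄ + 2y₅ + y₆] = 0.1·(7.186) = 0.7186.

0.7186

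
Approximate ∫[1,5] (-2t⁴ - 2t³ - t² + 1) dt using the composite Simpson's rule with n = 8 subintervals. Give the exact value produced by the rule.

-1599

h = (5 − 1)/8 = 0.5.
Nodes t₀,…,t₈ = 1, 1.5, 2, 2.5, 3, 3.5, 4, 4.5, 5.
f(t) = -2t⁴ - 2t³ - t² + 1: f₀=-4, f₁=-18.125, f₂=-51, f₃=-114.625, f₄=-224, f₅=-397.125, f₆=-655, f₇=-1021.625, f₈=-1524.
(h/3)·[f₀ + 4f₁ + 2f₂ + 4f₃ + 2f₄ + 4f₅ + 2f₆ + 4f₇ + f₈] = 0.166667·(-9594) = -1599.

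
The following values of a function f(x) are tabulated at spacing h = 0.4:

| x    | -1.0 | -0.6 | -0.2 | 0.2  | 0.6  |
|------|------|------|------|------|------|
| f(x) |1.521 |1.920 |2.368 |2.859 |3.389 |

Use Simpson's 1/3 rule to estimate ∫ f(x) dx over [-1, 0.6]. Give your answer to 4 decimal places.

h = 0.4, n = 4.
(h/3)·[y₀ + 4y₁ + 2y₂ + 4y₃ + y₄] = 0.133333·(28.762) = 3.8349.

3.8349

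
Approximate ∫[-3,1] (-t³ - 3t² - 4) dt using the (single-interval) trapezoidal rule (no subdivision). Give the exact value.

T = (b−a)/2 · [f(-3) + f(1)] = 2·[(-4) + (-8)] = -24.

-24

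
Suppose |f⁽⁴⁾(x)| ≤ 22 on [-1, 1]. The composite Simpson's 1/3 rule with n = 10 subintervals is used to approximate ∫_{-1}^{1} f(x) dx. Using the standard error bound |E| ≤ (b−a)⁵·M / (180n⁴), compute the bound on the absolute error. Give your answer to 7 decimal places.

|E| ≤ (2)⁵·22 / (180·10⁴) = 704/1800000 = 0.0003911.

0.0003911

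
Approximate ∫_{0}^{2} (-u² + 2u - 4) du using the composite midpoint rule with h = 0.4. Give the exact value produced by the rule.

-6.64

h = (2 − 0)/5 = 0.4.
Midpoints m₁,…,m₅ = 0.2, 0.6, 1, 1.4, 1.8.
f(m₁)=-3.64, f(m₂)=-3.16, f(m₃)=-3, f(m₄)=-3.16, f(m₅)=-3.64.
h·[f(m₁) + f(m₂) + f(m₃) + f(m₄) + f(m₅)] = 0.4·(-16.6) = -6.64.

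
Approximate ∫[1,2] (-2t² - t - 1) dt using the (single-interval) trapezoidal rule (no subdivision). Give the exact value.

-7.5

T = (b−a)/2 · [f(1) + f(2)] = 0.5·[(-4) + (-11)] = -7.5.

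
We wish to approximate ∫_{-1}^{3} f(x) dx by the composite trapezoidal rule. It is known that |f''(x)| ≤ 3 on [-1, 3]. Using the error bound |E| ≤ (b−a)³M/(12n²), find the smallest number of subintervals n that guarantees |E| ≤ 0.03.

24

Need 192/(12n²) ≤ 0.03.
n² ≥ 192/(12·0.03) = 533.333 ⇒ n ≥ 23.0940, so the smallest n is 24.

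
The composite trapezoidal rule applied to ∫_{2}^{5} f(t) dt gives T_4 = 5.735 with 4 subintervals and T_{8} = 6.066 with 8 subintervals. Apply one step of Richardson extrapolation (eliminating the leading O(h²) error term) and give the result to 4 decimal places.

R = (4·T_{8} − T_4) / 3 = (4·6.066 − 5.735)/3 = (18.529)/3 = 6.1763.

6.1763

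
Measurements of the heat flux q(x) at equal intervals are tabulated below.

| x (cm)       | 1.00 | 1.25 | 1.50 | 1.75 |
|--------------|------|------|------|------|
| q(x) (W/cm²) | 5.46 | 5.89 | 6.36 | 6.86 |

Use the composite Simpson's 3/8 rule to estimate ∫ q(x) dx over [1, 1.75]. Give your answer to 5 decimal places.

4.60031

h = 0.25, n = 3.
(3h/8)·[y₀ + 3y₁ + 3y₂ + y₃] = 0.09375·(49.07) = 4.60031.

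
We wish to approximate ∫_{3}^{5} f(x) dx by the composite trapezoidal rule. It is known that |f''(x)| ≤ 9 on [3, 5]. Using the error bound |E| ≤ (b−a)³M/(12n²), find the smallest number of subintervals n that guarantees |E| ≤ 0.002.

Need 72/(12n²) ≤ 0.002.
n² ≥ 72/(12·0.002) = 3000 ⇒ n ≥ 54.7723, so the smallest n is 55.

55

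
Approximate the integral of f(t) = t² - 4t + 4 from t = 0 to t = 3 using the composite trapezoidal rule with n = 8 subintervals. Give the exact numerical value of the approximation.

3.0703125

h = (3 − 0)/8 = 0.375.
Nodes t₀,…,t₈ = 0, 0.375, 0.75, 1.125, 1.5, 1.875, 2.25, 2.625, 3.
f(t) = t² - 4t + 4: f₀=4, f₁=2.640625, f₂=1.5625, f₃=0.765625, f₄=0.25, f₅=0.015625, f₆=0.0625, f₇=0.390625, f₈=1.
(h/2)·[f₀ + 2f₁ + 2f₂ + 2f₃ + 2f₄ + 2f₅ + 2f₆ + 2f₇ + f₈] = 0.1875·(16.375) = 3.0703125.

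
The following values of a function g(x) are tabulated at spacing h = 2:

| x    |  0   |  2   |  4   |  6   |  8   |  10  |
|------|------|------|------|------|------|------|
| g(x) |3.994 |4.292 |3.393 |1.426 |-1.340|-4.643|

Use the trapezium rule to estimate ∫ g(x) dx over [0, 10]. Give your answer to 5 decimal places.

h = 2, n = 5.
(h/2)·[y₀ + 2y₁ + 2y₂ + 2y₃ + 2y₄ + y₅] = 1·(14.893) = 14.89300.

14.89300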